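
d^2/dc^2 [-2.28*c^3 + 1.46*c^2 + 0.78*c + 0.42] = 2.92 - 13.68*c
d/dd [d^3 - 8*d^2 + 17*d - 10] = 3*d^2 - 16*d + 17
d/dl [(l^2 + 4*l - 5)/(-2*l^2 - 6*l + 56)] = (l^2 + 46*l + 97)/(2*(l^4 + 6*l^3 - 47*l^2 - 168*l + 784))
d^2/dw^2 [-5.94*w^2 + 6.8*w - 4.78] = -11.8800000000000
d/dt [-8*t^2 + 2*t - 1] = 2 - 16*t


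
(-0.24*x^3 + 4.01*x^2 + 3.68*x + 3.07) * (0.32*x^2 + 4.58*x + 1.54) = -0.0768*x^5 + 0.184*x^4 + 19.1738*x^3 + 24.0122*x^2 + 19.7278*x + 4.7278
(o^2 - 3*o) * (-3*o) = -3*o^3 + 9*o^2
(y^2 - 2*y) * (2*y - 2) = 2*y^3 - 6*y^2 + 4*y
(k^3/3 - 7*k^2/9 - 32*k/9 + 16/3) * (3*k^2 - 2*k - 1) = k^5 - 3*k^4 - 85*k^3/9 + 215*k^2/9 - 64*k/9 - 16/3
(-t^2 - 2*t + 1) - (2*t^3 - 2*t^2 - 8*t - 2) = -2*t^3 + t^2 + 6*t + 3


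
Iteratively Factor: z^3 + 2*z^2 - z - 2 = (z + 1)*(z^2 + z - 2) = (z + 1)*(z + 2)*(z - 1)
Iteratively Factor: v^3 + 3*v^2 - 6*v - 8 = (v + 1)*(v^2 + 2*v - 8) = (v + 1)*(v + 4)*(v - 2)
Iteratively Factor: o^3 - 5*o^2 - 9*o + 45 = (o - 3)*(o^2 - 2*o - 15) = (o - 3)*(o + 3)*(o - 5)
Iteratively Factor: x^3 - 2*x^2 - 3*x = (x)*(x^2 - 2*x - 3) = x*(x - 3)*(x + 1)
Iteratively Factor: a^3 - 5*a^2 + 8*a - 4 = (a - 2)*(a^2 - 3*a + 2) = (a - 2)*(a - 1)*(a - 2)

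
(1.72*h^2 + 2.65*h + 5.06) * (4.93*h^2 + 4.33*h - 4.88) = 8.4796*h^4 + 20.5121*h^3 + 28.0267*h^2 + 8.9778*h - 24.6928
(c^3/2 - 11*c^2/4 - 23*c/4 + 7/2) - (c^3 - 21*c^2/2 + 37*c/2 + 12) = -c^3/2 + 31*c^2/4 - 97*c/4 - 17/2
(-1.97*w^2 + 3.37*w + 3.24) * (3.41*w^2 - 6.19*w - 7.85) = -6.7177*w^4 + 23.686*w^3 + 5.6526*w^2 - 46.5101*w - 25.434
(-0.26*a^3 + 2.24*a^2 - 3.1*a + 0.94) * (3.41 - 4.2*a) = 1.092*a^4 - 10.2946*a^3 + 20.6584*a^2 - 14.519*a + 3.2054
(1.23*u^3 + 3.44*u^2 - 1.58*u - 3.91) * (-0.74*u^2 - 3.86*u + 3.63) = -0.9102*u^5 - 7.2934*u^4 - 7.6443*u^3 + 21.4794*u^2 + 9.3572*u - 14.1933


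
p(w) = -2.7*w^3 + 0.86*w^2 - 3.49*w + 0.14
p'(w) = -8.1*w^2 + 1.72*w - 3.49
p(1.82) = -19.64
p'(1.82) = -27.19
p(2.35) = -38.35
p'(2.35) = -44.18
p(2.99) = -74.78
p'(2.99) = -70.76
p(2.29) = -35.77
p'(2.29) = -42.03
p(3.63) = -130.34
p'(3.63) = -103.98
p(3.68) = -135.61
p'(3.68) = -106.85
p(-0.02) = 0.21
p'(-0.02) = -3.53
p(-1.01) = 7.32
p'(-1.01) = -13.49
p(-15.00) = 9358.49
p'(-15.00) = -1851.79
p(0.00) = 0.14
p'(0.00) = -3.49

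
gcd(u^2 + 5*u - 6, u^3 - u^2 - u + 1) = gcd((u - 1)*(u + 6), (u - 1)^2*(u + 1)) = u - 1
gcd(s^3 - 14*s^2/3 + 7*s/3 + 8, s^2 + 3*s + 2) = s + 1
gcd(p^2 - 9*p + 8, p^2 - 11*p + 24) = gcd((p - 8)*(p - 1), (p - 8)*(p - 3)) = p - 8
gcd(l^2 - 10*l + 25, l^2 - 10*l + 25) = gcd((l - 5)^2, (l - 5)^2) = l^2 - 10*l + 25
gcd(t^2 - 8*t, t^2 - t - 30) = 1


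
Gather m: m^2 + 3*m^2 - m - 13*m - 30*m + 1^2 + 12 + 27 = 4*m^2 - 44*m + 40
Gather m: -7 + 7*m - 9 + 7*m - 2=14*m - 18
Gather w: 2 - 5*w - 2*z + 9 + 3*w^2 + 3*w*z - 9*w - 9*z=3*w^2 + w*(3*z - 14) - 11*z + 11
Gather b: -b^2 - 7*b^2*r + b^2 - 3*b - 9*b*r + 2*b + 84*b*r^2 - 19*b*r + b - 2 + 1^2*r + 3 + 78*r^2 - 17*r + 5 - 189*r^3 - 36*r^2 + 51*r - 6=-7*b^2*r + b*(84*r^2 - 28*r) - 189*r^3 + 42*r^2 + 35*r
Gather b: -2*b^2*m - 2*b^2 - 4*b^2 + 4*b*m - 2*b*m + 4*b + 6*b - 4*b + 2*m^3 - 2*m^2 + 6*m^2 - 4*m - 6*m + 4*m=b^2*(-2*m - 6) + b*(2*m + 6) + 2*m^3 + 4*m^2 - 6*m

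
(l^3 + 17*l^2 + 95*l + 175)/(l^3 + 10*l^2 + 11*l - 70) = (l + 5)/(l - 2)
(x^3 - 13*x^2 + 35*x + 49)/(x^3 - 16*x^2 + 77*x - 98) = (x + 1)/(x - 2)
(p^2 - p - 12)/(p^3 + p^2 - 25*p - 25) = (p^2 - p - 12)/(p^3 + p^2 - 25*p - 25)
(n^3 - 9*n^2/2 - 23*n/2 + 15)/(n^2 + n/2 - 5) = (n^2 - 7*n + 6)/(n - 2)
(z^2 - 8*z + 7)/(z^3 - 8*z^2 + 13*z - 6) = (z - 7)/(z^2 - 7*z + 6)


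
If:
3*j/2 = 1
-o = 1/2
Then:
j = 2/3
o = -1/2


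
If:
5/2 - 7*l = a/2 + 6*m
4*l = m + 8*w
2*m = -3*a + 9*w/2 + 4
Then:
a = 503*w/178 + 104/89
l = 535*w/356 + 11/178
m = 22/89 - 177*w/89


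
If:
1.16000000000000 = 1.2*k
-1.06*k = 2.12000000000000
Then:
No Solution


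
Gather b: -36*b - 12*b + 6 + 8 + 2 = 16 - 48*b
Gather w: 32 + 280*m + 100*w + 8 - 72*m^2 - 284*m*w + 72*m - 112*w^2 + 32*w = -72*m^2 + 352*m - 112*w^2 + w*(132 - 284*m) + 40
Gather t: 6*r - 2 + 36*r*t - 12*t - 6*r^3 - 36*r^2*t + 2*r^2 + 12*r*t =-6*r^3 + 2*r^2 + 6*r + t*(-36*r^2 + 48*r - 12) - 2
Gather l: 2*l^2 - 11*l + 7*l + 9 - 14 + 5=2*l^2 - 4*l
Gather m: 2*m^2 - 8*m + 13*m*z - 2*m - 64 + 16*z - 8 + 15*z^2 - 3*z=2*m^2 + m*(13*z - 10) + 15*z^2 + 13*z - 72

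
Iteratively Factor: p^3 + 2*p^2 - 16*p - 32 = (p + 4)*(p^2 - 2*p - 8) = (p - 4)*(p + 4)*(p + 2)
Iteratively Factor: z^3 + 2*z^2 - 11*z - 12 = (z + 1)*(z^2 + z - 12) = (z + 1)*(z + 4)*(z - 3)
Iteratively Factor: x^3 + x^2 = (x)*(x^2 + x) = x*(x + 1)*(x)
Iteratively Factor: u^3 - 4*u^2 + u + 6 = (u - 3)*(u^2 - u - 2) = (u - 3)*(u + 1)*(u - 2)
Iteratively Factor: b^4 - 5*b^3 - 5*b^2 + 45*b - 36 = (b - 1)*(b^3 - 4*b^2 - 9*b + 36) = (b - 4)*(b - 1)*(b^2 - 9) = (b - 4)*(b - 3)*(b - 1)*(b + 3)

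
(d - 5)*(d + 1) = d^2 - 4*d - 5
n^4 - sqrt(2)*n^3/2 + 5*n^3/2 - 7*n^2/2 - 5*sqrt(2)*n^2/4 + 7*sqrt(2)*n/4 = n*(n - 1)*(n + 7/2)*(n - sqrt(2)/2)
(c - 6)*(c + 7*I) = c^2 - 6*c + 7*I*c - 42*I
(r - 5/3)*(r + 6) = r^2 + 13*r/3 - 10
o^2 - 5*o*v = o*(o - 5*v)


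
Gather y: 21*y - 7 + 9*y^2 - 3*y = 9*y^2 + 18*y - 7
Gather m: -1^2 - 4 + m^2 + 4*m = m^2 + 4*m - 5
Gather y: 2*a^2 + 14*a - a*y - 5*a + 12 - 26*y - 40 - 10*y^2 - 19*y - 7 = 2*a^2 + 9*a - 10*y^2 + y*(-a - 45) - 35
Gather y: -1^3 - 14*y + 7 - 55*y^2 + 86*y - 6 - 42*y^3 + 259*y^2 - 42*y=-42*y^3 + 204*y^2 + 30*y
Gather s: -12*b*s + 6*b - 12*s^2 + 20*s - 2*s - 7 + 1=6*b - 12*s^2 + s*(18 - 12*b) - 6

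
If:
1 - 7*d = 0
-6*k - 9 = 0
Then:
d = 1/7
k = -3/2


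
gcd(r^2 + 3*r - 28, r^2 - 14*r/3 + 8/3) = r - 4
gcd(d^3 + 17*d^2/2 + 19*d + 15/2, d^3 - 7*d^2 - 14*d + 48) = d + 3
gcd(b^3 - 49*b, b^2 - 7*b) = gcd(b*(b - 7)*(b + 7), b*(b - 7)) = b^2 - 7*b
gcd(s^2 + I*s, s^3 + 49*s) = s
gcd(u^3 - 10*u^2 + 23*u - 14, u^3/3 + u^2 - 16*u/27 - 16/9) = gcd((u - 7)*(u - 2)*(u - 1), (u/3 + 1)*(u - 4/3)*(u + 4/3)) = 1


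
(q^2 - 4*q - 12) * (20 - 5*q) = -5*q^3 + 40*q^2 - 20*q - 240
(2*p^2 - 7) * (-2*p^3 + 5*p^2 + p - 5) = -4*p^5 + 10*p^4 + 16*p^3 - 45*p^2 - 7*p + 35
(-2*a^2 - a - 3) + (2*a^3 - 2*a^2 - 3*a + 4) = 2*a^3 - 4*a^2 - 4*a + 1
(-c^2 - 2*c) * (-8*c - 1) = 8*c^3 + 17*c^2 + 2*c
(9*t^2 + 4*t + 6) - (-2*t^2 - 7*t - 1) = 11*t^2 + 11*t + 7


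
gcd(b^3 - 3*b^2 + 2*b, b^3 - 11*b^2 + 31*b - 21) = b - 1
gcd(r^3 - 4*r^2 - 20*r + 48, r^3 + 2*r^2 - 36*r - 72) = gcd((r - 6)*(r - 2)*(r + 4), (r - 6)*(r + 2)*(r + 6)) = r - 6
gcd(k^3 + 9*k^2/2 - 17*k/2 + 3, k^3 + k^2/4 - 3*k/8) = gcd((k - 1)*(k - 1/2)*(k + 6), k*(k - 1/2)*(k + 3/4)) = k - 1/2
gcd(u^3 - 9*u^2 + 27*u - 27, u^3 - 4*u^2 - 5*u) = 1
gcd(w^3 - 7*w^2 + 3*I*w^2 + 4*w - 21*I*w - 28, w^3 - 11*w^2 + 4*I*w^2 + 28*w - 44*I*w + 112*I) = w^2 + w*(-7 + 4*I) - 28*I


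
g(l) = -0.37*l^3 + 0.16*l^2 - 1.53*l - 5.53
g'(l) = -1.11*l^2 + 0.32*l - 1.53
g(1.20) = -7.77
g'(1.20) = -2.74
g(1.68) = -9.40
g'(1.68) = -4.13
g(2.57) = -14.69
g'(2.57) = -8.04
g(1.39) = -8.34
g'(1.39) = -3.23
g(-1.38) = -2.14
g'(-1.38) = -4.09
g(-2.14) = 2.10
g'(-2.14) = -7.30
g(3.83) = -29.83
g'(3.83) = -16.59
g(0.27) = -5.94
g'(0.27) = -1.52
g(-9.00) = 290.93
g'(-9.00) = -94.32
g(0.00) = -5.53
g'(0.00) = -1.53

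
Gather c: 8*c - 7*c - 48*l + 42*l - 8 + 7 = c - 6*l - 1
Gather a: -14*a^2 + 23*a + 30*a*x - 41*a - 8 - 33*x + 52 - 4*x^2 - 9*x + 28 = -14*a^2 + a*(30*x - 18) - 4*x^2 - 42*x + 72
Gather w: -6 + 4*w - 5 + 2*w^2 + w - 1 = 2*w^2 + 5*w - 12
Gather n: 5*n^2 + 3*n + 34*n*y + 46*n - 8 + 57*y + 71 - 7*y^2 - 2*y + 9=5*n^2 + n*(34*y + 49) - 7*y^2 + 55*y + 72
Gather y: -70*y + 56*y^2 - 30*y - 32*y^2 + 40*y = 24*y^2 - 60*y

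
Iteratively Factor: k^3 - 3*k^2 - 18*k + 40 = (k - 5)*(k^2 + 2*k - 8) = (k - 5)*(k + 4)*(k - 2)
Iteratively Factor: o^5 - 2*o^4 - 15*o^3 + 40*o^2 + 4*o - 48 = (o + 1)*(o^4 - 3*o^3 - 12*o^2 + 52*o - 48) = (o + 1)*(o + 4)*(o^3 - 7*o^2 + 16*o - 12) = (o - 3)*(o + 1)*(o + 4)*(o^2 - 4*o + 4) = (o - 3)*(o - 2)*(o + 1)*(o + 4)*(o - 2)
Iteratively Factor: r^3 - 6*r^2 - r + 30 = (r - 5)*(r^2 - r - 6) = (r - 5)*(r - 3)*(r + 2)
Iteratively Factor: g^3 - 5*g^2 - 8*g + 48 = (g - 4)*(g^2 - g - 12) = (g - 4)^2*(g + 3)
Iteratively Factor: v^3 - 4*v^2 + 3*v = (v - 1)*(v^2 - 3*v) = v*(v - 1)*(v - 3)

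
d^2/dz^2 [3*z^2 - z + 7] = 6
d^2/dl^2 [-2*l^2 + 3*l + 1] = -4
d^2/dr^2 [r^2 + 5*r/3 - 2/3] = 2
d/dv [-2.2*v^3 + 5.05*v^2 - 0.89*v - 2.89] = -6.6*v^2 + 10.1*v - 0.89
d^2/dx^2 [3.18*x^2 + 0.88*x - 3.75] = 6.36000000000000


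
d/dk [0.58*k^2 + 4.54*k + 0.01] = 1.16*k + 4.54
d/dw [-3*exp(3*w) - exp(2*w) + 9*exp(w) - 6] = (-9*exp(2*w) - 2*exp(w) + 9)*exp(w)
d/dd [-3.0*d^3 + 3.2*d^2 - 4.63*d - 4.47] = -9.0*d^2 + 6.4*d - 4.63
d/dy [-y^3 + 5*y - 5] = 5 - 3*y^2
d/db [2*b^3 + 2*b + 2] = 6*b^2 + 2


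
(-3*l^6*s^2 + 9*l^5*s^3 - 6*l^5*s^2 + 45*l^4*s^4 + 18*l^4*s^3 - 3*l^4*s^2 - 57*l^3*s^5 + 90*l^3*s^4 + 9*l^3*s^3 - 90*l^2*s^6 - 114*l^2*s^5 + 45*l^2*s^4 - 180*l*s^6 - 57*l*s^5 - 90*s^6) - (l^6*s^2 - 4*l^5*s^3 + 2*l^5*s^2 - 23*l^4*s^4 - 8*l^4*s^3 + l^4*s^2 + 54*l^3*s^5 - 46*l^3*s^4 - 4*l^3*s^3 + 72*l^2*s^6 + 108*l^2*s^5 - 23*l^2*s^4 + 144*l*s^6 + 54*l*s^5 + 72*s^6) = -4*l^6*s^2 + 13*l^5*s^3 - 8*l^5*s^2 + 68*l^4*s^4 + 26*l^4*s^3 - 4*l^4*s^2 - 111*l^3*s^5 + 136*l^3*s^4 + 13*l^3*s^3 - 162*l^2*s^6 - 222*l^2*s^5 + 68*l^2*s^4 - 324*l*s^6 - 111*l*s^5 - 162*s^6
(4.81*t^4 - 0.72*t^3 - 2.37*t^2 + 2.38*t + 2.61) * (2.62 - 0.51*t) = -2.4531*t^5 + 12.9694*t^4 - 0.6777*t^3 - 7.4232*t^2 + 4.9045*t + 6.8382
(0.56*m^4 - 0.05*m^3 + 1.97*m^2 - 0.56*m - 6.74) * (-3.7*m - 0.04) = -2.072*m^5 + 0.1626*m^4 - 7.287*m^3 + 1.9932*m^2 + 24.9604*m + 0.2696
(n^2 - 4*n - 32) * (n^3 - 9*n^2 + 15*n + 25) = n^5 - 13*n^4 + 19*n^3 + 253*n^2 - 580*n - 800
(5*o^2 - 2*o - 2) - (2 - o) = 5*o^2 - o - 4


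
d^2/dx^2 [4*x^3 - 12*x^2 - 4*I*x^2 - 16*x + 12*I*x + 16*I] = 24*x - 24 - 8*I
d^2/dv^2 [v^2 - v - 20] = 2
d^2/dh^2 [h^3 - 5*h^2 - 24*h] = 6*h - 10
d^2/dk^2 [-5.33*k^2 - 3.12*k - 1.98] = -10.6600000000000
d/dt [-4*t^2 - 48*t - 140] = -8*t - 48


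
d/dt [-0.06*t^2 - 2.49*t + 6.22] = -0.12*t - 2.49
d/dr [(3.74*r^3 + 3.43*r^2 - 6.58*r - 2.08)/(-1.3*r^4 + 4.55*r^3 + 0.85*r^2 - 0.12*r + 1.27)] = (4.862*r^6 + 8.91800000000001*r^5 - 38.0895*r^4 + 48.1644*r^3 + 47.8228*r^2 + 12.2482*r - 8.6062)/(1.69*r^8 - 11.83*r^7 + 18.4925*r^6 + 8.047*r^5 - 3.6715*r^4 + 11.353*r^3 + 2.1734*r^2 - 0.3048*r + 1.6129)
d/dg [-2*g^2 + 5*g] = 5 - 4*g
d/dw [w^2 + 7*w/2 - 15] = 2*w + 7/2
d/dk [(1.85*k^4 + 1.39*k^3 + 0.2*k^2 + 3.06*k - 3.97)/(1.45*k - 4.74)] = (8.0475*k^4 - 31.045*k^3 - 19.4758*k^2 - 1.896*k - 8.7479)/(2.1025*k^2 - 13.746*k + 22.4676)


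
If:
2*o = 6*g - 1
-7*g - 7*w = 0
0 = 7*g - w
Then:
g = 0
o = -1/2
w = 0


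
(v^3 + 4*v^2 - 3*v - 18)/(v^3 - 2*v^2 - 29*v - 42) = (v^2 + v - 6)/(v^2 - 5*v - 14)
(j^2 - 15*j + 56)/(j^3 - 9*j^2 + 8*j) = (j - 7)/(j*(j - 1))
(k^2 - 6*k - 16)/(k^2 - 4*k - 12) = (k - 8)/(k - 6)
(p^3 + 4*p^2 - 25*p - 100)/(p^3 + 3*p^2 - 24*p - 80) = (p + 5)/(p + 4)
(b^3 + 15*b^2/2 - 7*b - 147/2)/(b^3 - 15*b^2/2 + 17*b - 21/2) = (2*b^2 + 21*b + 49)/(2*b^2 - 9*b + 7)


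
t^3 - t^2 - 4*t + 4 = (t - 2)*(t - 1)*(t + 2)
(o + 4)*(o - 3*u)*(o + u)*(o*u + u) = o^4*u - 2*o^3*u^2 + 5*o^3*u - 3*o^2*u^3 - 10*o^2*u^2 + 4*o^2*u - 15*o*u^3 - 8*o*u^2 - 12*u^3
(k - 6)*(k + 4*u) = k^2 + 4*k*u - 6*k - 24*u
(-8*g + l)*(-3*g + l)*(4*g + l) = 96*g^3 - 20*g^2*l - 7*g*l^2 + l^3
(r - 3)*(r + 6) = r^2 + 3*r - 18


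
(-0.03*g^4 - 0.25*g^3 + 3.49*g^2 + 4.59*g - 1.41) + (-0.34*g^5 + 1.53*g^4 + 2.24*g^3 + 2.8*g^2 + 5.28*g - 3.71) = -0.34*g^5 + 1.5*g^4 + 1.99*g^3 + 6.29*g^2 + 9.87*g - 5.12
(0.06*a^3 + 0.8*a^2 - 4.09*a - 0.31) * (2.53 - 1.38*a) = -0.0828*a^4 - 0.9522*a^3 + 7.6682*a^2 - 9.9199*a - 0.7843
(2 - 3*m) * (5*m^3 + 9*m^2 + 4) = -15*m^4 - 17*m^3 + 18*m^2 - 12*m + 8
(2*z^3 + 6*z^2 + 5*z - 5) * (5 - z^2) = -2*z^5 - 6*z^4 + 5*z^3 + 35*z^2 + 25*z - 25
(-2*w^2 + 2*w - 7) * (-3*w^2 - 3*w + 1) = 6*w^4 + 13*w^2 + 23*w - 7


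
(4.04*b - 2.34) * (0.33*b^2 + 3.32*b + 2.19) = 1.3332*b^3 + 12.6406*b^2 + 1.0788*b - 5.1246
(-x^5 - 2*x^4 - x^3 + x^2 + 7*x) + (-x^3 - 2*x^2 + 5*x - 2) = -x^5 - 2*x^4 - 2*x^3 - x^2 + 12*x - 2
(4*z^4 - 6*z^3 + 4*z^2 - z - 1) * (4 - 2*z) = -8*z^5 + 28*z^4 - 32*z^3 + 18*z^2 - 2*z - 4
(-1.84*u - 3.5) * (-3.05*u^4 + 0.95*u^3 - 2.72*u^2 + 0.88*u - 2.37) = 5.612*u^5 + 8.927*u^4 + 1.6798*u^3 + 7.9008*u^2 + 1.2808*u + 8.295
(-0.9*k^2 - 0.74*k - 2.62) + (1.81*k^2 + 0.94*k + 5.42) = 0.91*k^2 + 0.2*k + 2.8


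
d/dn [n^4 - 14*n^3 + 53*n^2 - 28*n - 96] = 4*n^3 - 42*n^2 + 106*n - 28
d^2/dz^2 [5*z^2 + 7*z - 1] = 10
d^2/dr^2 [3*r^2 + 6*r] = 6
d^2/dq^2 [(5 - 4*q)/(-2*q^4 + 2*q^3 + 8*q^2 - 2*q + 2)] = (-(4*q - 5)*(4*q^3 - 3*q^2 - 8*q + 1)^2 + (-16*q^3 + 12*q^2 + 32*q + (4*q - 5)*(-6*q^2 + 3*q + 4) - 4)*(-q^4 + q^3 + 4*q^2 - q + 1))/(-q^4 + q^3 + 4*q^2 - q + 1)^3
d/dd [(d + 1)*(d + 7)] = 2*d + 8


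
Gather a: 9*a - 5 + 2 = 9*a - 3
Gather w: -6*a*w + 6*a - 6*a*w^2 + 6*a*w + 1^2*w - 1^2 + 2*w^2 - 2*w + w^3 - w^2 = 6*a + w^3 + w^2*(1 - 6*a) - w - 1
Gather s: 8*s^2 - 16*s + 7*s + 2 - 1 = 8*s^2 - 9*s + 1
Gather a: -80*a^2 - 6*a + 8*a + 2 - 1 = -80*a^2 + 2*a + 1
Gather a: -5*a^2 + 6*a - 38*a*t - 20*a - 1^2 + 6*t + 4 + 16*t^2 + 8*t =-5*a^2 + a*(-38*t - 14) + 16*t^2 + 14*t + 3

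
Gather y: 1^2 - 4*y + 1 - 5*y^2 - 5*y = -5*y^2 - 9*y + 2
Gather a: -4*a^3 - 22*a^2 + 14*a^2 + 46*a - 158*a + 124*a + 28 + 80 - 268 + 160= -4*a^3 - 8*a^2 + 12*a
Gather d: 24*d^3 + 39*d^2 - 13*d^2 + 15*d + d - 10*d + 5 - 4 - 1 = 24*d^3 + 26*d^2 + 6*d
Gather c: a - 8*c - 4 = a - 8*c - 4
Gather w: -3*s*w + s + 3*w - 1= s + w*(3 - 3*s) - 1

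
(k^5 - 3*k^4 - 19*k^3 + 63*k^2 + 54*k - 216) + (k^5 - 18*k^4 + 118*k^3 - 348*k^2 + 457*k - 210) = 2*k^5 - 21*k^4 + 99*k^3 - 285*k^2 + 511*k - 426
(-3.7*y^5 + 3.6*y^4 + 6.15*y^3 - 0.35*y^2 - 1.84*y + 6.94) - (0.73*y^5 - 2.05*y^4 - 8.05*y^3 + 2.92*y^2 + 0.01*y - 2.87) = -4.43*y^5 + 5.65*y^4 + 14.2*y^3 - 3.27*y^2 - 1.85*y + 9.81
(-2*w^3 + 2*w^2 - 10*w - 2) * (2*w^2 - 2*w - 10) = -4*w^5 + 8*w^4 - 4*w^3 - 4*w^2 + 104*w + 20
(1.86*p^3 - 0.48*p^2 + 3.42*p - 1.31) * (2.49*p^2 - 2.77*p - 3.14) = 4.6314*p^5 - 6.3474*p^4 + 4.005*p^3 - 11.2281*p^2 - 7.1101*p + 4.1134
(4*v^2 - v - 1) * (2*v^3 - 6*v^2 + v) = 8*v^5 - 26*v^4 + 8*v^3 + 5*v^2 - v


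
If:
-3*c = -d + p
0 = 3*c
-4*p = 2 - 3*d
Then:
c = 0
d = -2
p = -2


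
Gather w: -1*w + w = 0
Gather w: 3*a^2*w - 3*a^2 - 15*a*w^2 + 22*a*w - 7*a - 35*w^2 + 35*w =-3*a^2 - 7*a + w^2*(-15*a - 35) + w*(3*a^2 + 22*a + 35)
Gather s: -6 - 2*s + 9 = 3 - 2*s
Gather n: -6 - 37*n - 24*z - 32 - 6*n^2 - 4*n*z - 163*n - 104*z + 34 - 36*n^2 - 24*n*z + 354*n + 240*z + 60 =-42*n^2 + n*(154 - 28*z) + 112*z + 56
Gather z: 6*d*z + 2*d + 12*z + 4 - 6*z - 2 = 2*d + z*(6*d + 6) + 2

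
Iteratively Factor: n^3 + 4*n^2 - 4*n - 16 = (n - 2)*(n^2 + 6*n + 8) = (n - 2)*(n + 2)*(n + 4)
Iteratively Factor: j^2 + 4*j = (j)*(j + 4)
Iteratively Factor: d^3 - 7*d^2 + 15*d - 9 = (d - 1)*(d^2 - 6*d + 9) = (d - 3)*(d - 1)*(d - 3)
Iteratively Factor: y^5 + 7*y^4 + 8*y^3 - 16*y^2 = (y + 4)*(y^4 + 3*y^3 - 4*y^2) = y*(y + 4)*(y^3 + 3*y^2 - 4*y) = y*(y + 4)^2*(y^2 - y) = y^2*(y + 4)^2*(y - 1)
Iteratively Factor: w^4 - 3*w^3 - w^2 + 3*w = (w - 3)*(w^3 - w) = w*(w - 3)*(w^2 - 1) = w*(w - 3)*(w + 1)*(w - 1)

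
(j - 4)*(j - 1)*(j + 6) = j^3 + j^2 - 26*j + 24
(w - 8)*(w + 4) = w^2 - 4*w - 32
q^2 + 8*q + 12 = (q + 2)*(q + 6)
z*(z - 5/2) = z^2 - 5*z/2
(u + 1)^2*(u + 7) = u^3 + 9*u^2 + 15*u + 7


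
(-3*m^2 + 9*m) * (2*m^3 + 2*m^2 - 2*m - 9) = -6*m^5 + 12*m^4 + 24*m^3 + 9*m^2 - 81*m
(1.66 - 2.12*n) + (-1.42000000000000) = 0.24 - 2.12*n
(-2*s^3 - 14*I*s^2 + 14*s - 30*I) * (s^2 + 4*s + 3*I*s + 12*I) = -2*s^5 - 8*s^4 - 20*I*s^4 + 56*s^3 - 80*I*s^3 + 224*s^2 + 12*I*s^2 + 90*s + 48*I*s + 360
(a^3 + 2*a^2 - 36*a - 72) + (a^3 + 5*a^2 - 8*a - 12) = 2*a^3 + 7*a^2 - 44*a - 84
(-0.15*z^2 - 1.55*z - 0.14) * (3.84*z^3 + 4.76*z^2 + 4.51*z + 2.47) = -0.576*z^5 - 6.666*z^4 - 8.5921*z^3 - 8.0274*z^2 - 4.4599*z - 0.3458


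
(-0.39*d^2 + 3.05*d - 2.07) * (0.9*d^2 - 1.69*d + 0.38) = -0.351*d^4 + 3.4041*d^3 - 7.1657*d^2 + 4.6573*d - 0.7866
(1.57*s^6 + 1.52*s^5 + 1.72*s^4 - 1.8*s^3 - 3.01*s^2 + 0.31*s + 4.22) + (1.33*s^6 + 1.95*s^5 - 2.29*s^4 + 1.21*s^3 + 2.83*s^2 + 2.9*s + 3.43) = 2.9*s^6 + 3.47*s^5 - 0.57*s^4 - 0.59*s^3 - 0.18*s^2 + 3.21*s + 7.65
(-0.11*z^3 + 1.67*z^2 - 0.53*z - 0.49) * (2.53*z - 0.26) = -0.2783*z^4 + 4.2537*z^3 - 1.7751*z^2 - 1.1019*z + 0.1274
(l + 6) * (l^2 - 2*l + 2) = l^3 + 4*l^2 - 10*l + 12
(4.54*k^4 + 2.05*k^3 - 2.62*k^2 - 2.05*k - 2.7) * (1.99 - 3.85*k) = -17.479*k^5 + 1.1421*k^4 + 14.1665*k^3 + 2.6787*k^2 + 6.3155*k - 5.373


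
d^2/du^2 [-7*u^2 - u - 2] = -14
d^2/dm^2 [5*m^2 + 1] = 10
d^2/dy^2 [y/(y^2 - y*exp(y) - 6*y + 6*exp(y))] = (2*y*(y*exp(y) - 2*y - 5*exp(y) + 6)^2 + (y^2 - y*exp(y) - 6*y + 6*exp(y))*(-y*(-y*exp(y) + 4*exp(y) + 2) + 2*y*exp(y) - 4*y - 10*exp(y) + 12))/(y^2 - y*exp(y) - 6*y + 6*exp(y))^3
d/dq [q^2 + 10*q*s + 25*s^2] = 2*q + 10*s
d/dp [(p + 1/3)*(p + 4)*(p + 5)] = 3*p^2 + 56*p/3 + 23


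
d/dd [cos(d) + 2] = -sin(d)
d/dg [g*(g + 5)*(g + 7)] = 3*g^2 + 24*g + 35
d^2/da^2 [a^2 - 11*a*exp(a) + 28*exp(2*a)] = -11*a*exp(a) + 112*exp(2*a) - 22*exp(a) + 2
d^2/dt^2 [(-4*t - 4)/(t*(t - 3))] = 8*(-t^3 - 3*t^2 + 9*t - 9)/(t^3*(t^3 - 9*t^2 + 27*t - 27))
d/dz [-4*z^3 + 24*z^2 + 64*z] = -12*z^2 + 48*z + 64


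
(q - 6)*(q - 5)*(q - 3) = q^3 - 14*q^2 + 63*q - 90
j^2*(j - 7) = j^3 - 7*j^2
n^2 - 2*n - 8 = (n - 4)*(n + 2)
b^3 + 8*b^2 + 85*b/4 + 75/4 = (b + 5/2)^2*(b + 3)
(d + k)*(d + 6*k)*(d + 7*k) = d^3 + 14*d^2*k + 55*d*k^2 + 42*k^3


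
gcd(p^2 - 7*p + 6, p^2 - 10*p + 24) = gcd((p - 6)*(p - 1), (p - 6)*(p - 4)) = p - 6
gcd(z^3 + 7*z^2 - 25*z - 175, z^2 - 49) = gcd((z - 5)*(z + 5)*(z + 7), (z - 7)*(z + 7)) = z + 7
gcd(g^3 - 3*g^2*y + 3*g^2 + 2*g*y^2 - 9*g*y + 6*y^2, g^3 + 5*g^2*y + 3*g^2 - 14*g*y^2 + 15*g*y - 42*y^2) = -g^2 + 2*g*y - 3*g + 6*y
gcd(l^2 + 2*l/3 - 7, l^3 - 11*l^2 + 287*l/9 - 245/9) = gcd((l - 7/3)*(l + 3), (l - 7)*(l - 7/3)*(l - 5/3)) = l - 7/3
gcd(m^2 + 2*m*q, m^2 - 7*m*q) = m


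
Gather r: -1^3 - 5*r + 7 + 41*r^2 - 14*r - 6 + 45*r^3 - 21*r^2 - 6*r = 45*r^3 + 20*r^2 - 25*r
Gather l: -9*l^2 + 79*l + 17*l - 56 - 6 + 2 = -9*l^2 + 96*l - 60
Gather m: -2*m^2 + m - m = -2*m^2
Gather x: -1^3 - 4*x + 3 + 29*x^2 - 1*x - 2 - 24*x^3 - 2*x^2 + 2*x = -24*x^3 + 27*x^2 - 3*x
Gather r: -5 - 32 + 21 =-16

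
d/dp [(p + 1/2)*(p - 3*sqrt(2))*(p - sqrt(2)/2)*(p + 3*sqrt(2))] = 4*p^3 - 3*sqrt(2)*p^2/2 + 3*p^2/2 - 36*p - sqrt(2)*p/2 - 9 + 9*sqrt(2)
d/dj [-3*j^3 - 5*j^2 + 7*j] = -9*j^2 - 10*j + 7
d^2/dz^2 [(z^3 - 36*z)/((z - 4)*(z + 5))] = 30*(-z^3 - 4*z^2 - 64*z - 48)/(z^6 + 3*z^5 - 57*z^4 - 119*z^3 + 1140*z^2 + 1200*z - 8000)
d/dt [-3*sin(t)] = -3*cos(t)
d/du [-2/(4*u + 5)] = 8/(4*u + 5)^2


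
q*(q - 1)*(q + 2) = q^3 + q^2 - 2*q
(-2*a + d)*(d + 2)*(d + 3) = -2*a*d^2 - 10*a*d - 12*a + d^3 + 5*d^2 + 6*d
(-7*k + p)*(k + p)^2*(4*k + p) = -28*k^4 - 59*k^3*p - 33*k^2*p^2 - k*p^3 + p^4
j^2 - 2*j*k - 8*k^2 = (j - 4*k)*(j + 2*k)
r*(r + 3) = r^2 + 3*r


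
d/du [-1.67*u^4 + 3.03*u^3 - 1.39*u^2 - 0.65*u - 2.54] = -6.68*u^3 + 9.09*u^2 - 2.78*u - 0.65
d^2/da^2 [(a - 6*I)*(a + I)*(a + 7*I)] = 6*a + 4*I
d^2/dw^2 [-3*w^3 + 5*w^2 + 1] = 10 - 18*w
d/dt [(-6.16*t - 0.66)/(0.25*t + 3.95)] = (-6.04175*t - 95.45965)/(0.25*t + 3.95)^3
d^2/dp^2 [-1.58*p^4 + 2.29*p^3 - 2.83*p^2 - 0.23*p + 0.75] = -18.96*p^2 + 13.74*p - 5.66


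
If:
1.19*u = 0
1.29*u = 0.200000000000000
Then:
No Solution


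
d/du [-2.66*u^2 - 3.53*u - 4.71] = -5.32*u - 3.53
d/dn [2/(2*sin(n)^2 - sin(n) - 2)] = 2*(1 - 4*sin(n))*cos(n)/(sin(n) + cos(2*n) + 1)^2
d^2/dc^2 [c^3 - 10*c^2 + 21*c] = 6*c - 20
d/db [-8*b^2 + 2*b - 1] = 2 - 16*b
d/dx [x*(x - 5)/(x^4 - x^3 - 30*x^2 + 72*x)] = 2*(-x^3 + 8*x^2 - 5*x - 39)/(x^6 - 2*x^5 - 59*x^4 + 204*x^3 + 756*x^2 - 4320*x + 5184)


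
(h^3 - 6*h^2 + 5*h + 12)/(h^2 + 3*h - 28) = (h^2 - 2*h - 3)/(h + 7)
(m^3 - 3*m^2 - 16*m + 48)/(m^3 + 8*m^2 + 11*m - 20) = (m^2 - 7*m + 12)/(m^2 + 4*m - 5)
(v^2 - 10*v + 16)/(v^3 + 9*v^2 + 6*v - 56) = (v - 8)/(v^2 + 11*v + 28)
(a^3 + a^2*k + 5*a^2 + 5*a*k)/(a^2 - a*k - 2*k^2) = a*(a + 5)/(a - 2*k)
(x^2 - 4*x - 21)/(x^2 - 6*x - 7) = (x + 3)/(x + 1)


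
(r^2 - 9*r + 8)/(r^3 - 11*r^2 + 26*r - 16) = 1/(r - 2)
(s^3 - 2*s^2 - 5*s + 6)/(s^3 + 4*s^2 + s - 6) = (s - 3)/(s + 3)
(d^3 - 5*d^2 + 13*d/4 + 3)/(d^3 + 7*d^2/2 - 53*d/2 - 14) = (d - 3/2)/(d + 7)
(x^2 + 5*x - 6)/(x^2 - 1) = (x + 6)/(x + 1)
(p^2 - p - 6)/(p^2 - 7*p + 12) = (p + 2)/(p - 4)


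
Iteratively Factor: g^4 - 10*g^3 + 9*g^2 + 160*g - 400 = (g - 5)*(g^3 - 5*g^2 - 16*g + 80) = (g - 5)*(g + 4)*(g^2 - 9*g + 20) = (g - 5)*(g - 4)*(g + 4)*(g - 5)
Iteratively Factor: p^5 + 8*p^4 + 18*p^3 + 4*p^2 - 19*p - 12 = (p + 3)*(p^4 + 5*p^3 + 3*p^2 - 5*p - 4) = (p + 3)*(p + 4)*(p^3 + p^2 - p - 1) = (p - 1)*(p + 3)*(p + 4)*(p^2 + 2*p + 1) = (p - 1)*(p + 1)*(p + 3)*(p + 4)*(p + 1)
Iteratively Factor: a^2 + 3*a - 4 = (a + 4)*(a - 1)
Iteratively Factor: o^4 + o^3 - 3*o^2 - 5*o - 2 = (o + 1)*(o^3 - 3*o - 2) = (o + 1)^2*(o^2 - o - 2) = (o - 2)*(o + 1)^2*(o + 1)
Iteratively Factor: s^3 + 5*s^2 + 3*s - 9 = (s - 1)*(s^2 + 6*s + 9) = (s - 1)*(s + 3)*(s + 3)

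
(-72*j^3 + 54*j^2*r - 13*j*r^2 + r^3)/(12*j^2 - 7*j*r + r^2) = -6*j + r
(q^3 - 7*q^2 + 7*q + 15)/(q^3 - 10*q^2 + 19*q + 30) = (q - 3)/(q - 6)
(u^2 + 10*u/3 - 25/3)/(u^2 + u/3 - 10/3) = (u + 5)/(u + 2)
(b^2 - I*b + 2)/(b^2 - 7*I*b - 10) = (b + I)/(b - 5*I)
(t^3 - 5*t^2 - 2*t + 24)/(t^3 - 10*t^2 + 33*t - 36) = (t + 2)/(t - 3)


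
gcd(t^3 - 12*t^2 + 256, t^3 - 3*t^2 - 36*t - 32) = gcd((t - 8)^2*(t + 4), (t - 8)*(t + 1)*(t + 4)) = t^2 - 4*t - 32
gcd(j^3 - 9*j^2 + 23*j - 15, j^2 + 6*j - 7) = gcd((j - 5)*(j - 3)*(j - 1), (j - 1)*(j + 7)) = j - 1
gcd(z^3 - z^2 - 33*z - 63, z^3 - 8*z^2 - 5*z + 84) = z^2 - 4*z - 21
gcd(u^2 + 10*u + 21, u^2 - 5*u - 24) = u + 3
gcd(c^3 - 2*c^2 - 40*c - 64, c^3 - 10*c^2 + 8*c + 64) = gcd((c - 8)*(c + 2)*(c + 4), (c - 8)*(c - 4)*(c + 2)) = c^2 - 6*c - 16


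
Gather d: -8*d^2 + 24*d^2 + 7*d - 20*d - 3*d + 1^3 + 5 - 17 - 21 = 16*d^2 - 16*d - 32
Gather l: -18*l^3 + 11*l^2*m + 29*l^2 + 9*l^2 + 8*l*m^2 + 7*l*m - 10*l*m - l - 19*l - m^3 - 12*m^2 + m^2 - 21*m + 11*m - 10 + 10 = -18*l^3 + l^2*(11*m + 38) + l*(8*m^2 - 3*m - 20) - m^3 - 11*m^2 - 10*m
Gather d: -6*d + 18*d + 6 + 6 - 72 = 12*d - 60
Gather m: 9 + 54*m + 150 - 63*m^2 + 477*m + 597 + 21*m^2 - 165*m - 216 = -42*m^2 + 366*m + 540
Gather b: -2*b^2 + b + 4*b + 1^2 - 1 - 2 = -2*b^2 + 5*b - 2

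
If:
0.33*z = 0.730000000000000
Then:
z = 2.21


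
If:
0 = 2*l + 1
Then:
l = -1/2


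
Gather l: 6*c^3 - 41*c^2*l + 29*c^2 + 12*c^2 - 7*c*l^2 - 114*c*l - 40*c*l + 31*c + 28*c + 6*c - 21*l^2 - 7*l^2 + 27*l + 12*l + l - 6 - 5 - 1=6*c^3 + 41*c^2 + 65*c + l^2*(-7*c - 28) + l*(-41*c^2 - 154*c + 40) - 12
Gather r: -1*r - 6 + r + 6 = 0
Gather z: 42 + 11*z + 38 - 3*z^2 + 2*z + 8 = -3*z^2 + 13*z + 88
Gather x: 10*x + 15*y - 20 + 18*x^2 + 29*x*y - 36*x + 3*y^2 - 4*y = 18*x^2 + x*(29*y - 26) + 3*y^2 + 11*y - 20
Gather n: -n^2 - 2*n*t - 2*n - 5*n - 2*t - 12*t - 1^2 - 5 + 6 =-n^2 + n*(-2*t - 7) - 14*t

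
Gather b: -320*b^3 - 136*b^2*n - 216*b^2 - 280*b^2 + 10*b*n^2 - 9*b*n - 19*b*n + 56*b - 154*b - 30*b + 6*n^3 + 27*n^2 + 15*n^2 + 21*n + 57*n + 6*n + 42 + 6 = -320*b^3 + b^2*(-136*n - 496) + b*(10*n^2 - 28*n - 128) + 6*n^3 + 42*n^2 + 84*n + 48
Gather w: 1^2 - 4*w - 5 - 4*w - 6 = -8*w - 10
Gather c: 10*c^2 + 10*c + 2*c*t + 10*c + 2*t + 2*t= 10*c^2 + c*(2*t + 20) + 4*t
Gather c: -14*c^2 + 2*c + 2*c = -14*c^2 + 4*c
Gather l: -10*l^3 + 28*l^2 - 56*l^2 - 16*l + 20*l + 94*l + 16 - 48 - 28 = -10*l^3 - 28*l^2 + 98*l - 60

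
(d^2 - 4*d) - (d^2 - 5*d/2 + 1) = -3*d/2 - 1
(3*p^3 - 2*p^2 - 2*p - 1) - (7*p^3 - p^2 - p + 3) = -4*p^3 - p^2 - p - 4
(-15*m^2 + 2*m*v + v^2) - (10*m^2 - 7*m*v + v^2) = -25*m^2 + 9*m*v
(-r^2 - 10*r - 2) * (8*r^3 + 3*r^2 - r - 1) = -8*r^5 - 83*r^4 - 45*r^3 + 5*r^2 + 12*r + 2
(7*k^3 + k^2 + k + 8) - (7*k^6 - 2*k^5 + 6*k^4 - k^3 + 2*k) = -7*k^6 + 2*k^5 - 6*k^4 + 8*k^3 + k^2 - k + 8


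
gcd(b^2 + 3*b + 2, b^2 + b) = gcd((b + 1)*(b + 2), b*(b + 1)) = b + 1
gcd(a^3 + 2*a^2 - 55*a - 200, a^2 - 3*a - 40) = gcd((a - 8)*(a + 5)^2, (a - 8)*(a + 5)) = a^2 - 3*a - 40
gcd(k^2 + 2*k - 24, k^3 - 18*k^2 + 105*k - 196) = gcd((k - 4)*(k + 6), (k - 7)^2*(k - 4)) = k - 4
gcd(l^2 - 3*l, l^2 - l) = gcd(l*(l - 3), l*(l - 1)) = l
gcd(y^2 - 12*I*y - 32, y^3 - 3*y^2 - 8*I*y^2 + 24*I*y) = y - 8*I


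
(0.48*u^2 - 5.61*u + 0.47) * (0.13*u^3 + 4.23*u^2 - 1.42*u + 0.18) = 0.0624*u^5 + 1.3011*u^4 - 24.3508*u^3 + 10.0407*u^2 - 1.6772*u + 0.0846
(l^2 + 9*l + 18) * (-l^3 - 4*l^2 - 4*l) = -l^5 - 13*l^4 - 58*l^3 - 108*l^2 - 72*l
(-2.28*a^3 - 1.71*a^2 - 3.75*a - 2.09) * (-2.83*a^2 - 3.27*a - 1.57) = 6.4524*a^5 + 12.2949*a^4 + 19.7838*a^3 + 20.8619*a^2 + 12.7218*a + 3.2813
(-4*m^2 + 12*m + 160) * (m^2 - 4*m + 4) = -4*m^4 + 28*m^3 + 96*m^2 - 592*m + 640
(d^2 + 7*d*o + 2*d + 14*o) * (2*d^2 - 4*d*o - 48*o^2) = 2*d^4 + 10*d^3*o + 4*d^3 - 76*d^2*o^2 + 20*d^2*o - 336*d*o^3 - 152*d*o^2 - 672*o^3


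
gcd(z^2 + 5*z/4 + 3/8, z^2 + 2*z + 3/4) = z + 1/2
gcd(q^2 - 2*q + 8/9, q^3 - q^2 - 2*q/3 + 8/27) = q - 4/3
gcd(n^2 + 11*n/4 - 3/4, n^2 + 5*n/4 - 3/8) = n - 1/4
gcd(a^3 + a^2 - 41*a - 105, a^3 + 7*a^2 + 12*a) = a + 3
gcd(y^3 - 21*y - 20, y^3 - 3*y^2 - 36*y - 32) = y^2 + 5*y + 4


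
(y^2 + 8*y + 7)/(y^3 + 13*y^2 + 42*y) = (y + 1)/(y*(y + 6))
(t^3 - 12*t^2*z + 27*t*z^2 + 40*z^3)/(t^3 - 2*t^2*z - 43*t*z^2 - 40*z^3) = (t - 5*z)/(t + 5*z)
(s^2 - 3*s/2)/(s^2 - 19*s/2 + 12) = s/(s - 8)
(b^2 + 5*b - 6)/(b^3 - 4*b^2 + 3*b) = (b + 6)/(b*(b - 3))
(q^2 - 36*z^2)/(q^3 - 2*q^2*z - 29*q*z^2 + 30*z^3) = (-q - 6*z)/(-q^2 - 4*q*z + 5*z^2)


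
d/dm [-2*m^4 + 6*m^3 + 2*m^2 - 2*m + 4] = -8*m^3 + 18*m^2 + 4*m - 2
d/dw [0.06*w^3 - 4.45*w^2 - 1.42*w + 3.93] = 0.18*w^2 - 8.9*w - 1.42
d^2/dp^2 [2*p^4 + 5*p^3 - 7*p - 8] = 6*p*(4*p + 5)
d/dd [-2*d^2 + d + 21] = 1 - 4*d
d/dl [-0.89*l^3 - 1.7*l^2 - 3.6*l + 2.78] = -2.67*l^2 - 3.4*l - 3.6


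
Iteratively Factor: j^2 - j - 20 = (j + 4)*(j - 5)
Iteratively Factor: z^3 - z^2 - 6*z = (z)*(z^2 - z - 6) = z*(z + 2)*(z - 3)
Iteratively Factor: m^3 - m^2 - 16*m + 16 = (m + 4)*(m^2 - 5*m + 4) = (m - 1)*(m + 4)*(m - 4)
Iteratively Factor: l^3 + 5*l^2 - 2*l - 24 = (l + 3)*(l^2 + 2*l - 8) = (l - 2)*(l + 3)*(l + 4)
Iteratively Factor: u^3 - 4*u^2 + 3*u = (u - 1)*(u^2 - 3*u) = (u - 3)*(u - 1)*(u)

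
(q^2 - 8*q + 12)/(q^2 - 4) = (q - 6)/(q + 2)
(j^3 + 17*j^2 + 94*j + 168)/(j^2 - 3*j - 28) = (j^2 + 13*j + 42)/(j - 7)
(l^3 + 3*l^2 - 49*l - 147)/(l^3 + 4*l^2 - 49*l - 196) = (l + 3)/(l + 4)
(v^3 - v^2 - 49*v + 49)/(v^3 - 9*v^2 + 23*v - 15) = (v^2 - 49)/(v^2 - 8*v + 15)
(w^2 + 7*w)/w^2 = (w + 7)/w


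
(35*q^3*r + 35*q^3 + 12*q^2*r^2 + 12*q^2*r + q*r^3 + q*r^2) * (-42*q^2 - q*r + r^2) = -1470*q^5*r - 1470*q^5 - 539*q^4*r^2 - 539*q^4*r - 19*q^3*r^3 - 19*q^3*r^2 + 11*q^2*r^4 + 11*q^2*r^3 + q*r^5 + q*r^4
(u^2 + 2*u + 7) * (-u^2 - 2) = -u^4 - 2*u^3 - 9*u^2 - 4*u - 14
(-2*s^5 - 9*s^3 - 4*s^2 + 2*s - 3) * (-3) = 6*s^5 + 27*s^3 + 12*s^2 - 6*s + 9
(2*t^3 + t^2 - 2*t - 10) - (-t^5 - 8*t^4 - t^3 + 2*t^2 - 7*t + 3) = t^5 + 8*t^4 + 3*t^3 - t^2 + 5*t - 13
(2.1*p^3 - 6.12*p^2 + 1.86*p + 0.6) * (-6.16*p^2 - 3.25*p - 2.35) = -12.936*p^5 + 30.8742*p^4 + 3.4974*p^3 + 4.641*p^2 - 6.321*p - 1.41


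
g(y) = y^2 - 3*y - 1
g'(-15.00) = -33.00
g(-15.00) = 269.00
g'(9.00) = 15.00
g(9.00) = 53.00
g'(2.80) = 2.60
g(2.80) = -1.56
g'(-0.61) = -4.22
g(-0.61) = 1.20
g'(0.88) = -1.24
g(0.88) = -2.87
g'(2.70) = 2.40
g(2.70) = -1.81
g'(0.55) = -1.90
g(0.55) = -2.35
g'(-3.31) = -9.62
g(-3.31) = 19.89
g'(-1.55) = -6.10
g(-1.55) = 6.05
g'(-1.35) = -5.70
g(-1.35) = 4.87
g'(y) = 2*y - 3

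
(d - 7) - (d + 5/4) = -33/4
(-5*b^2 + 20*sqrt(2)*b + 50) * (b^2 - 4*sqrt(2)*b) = -5*b^4 + 40*sqrt(2)*b^3 - 110*b^2 - 200*sqrt(2)*b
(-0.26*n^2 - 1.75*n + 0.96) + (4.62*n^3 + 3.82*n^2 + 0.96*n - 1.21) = 4.62*n^3 + 3.56*n^2 - 0.79*n - 0.25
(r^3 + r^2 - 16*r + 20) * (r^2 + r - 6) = r^5 + 2*r^4 - 21*r^3 - 2*r^2 + 116*r - 120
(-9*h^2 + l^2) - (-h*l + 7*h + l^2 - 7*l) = -9*h^2 + h*l - 7*h + 7*l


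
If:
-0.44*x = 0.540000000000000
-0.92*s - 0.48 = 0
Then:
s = -0.52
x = -1.23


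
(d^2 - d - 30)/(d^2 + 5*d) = (d - 6)/d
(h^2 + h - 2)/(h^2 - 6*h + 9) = (h^2 + h - 2)/(h^2 - 6*h + 9)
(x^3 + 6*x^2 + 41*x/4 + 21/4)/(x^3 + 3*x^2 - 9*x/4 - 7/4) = (2*x^2 + 5*x + 3)/(2*x^2 - x - 1)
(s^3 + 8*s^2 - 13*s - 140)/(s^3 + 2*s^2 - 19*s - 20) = (s + 7)/(s + 1)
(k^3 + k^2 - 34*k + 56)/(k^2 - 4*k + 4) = (k^2 + 3*k - 28)/(k - 2)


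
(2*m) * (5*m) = 10*m^2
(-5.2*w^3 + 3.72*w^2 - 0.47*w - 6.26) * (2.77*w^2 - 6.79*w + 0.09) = -14.404*w^5 + 45.6124*w^4 - 27.0287*w^3 - 13.8141*w^2 + 42.4631*w - 0.5634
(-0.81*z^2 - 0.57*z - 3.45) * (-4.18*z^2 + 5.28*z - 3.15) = 3.3858*z^4 - 1.8942*z^3 + 13.9629*z^2 - 16.4205*z + 10.8675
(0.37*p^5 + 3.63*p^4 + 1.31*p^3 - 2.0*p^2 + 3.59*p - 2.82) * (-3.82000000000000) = -1.4134*p^5 - 13.8666*p^4 - 5.0042*p^3 + 7.64*p^2 - 13.7138*p + 10.7724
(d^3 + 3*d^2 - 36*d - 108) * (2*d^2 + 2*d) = 2*d^5 + 8*d^4 - 66*d^3 - 288*d^2 - 216*d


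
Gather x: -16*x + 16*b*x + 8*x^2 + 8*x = 8*x^2 + x*(16*b - 8)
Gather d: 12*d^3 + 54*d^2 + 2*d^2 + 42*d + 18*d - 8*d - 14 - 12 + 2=12*d^3 + 56*d^2 + 52*d - 24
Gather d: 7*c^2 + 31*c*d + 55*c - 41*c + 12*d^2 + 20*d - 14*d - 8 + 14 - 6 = 7*c^2 + 14*c + 12*d^2 + d*(31*c + 6)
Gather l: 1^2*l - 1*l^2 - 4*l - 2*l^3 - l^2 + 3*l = -2*l^3 - 2*l^2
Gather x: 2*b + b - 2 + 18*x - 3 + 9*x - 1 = 3*b + 27*x - 6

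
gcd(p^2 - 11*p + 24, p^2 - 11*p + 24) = p^2 - 11*p + 24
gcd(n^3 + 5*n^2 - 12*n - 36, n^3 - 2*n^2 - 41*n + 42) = n + 6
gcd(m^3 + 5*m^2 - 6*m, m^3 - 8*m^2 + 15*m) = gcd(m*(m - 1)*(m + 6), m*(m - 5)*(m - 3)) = m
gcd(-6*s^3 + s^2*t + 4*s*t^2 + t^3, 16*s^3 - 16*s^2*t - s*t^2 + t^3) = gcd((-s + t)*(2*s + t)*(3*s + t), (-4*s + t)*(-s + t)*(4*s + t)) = s - t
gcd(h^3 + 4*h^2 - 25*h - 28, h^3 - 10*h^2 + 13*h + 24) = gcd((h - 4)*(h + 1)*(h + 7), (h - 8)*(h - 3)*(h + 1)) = h + 1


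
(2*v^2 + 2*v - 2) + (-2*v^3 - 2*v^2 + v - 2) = -2*v^3 + 3*v - 4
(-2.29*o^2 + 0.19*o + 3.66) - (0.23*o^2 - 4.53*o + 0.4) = -2.52*o^2 + 4.72*o + 3.26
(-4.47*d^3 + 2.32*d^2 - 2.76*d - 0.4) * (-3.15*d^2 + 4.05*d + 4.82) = 14.0805*d^5 - 25.4115*d^4 - 3.4554*d^3 + 1.2644*d^2 - 14.9232*d - 1.928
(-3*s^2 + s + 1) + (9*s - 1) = -3*s^2 + 10*s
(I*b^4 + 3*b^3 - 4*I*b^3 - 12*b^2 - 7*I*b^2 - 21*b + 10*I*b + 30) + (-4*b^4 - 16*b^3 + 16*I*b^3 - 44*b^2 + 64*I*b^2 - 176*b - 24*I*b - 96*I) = -4*b^4 + I*b^4 - 13*b^3 + 12*I*b^3 - 56*b^2 + 57*I*b^2 - 197*b - 14*I*b + 30 - 96*I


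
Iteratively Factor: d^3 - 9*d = (d)*(d^2 - 9) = d*(d - 3)*(d + 3)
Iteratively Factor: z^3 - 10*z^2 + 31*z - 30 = (z - 2)*(z^2 - 8*z + 15) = (z - 5)*(z - 2)*(z - 3)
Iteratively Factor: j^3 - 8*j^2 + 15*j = (j)*(j^2 - 8*j + 15) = j*(j - 3)*(j - 5)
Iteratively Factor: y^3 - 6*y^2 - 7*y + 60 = (y - 4)*(y^2 - 2*y - 15) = (y - 5)*(y - 4)*(y + 3)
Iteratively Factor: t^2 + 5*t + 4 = (t + 1)*(t + 4)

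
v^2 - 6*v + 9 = (v - 3)^2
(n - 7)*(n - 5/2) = n^2 - 19*n/2 + 35/2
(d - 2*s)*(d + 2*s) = d^2 - 4*s^2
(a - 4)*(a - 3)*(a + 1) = a^3 - 6*a^2 + 5*a + 12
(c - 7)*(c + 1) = c^2 - 6*c - 7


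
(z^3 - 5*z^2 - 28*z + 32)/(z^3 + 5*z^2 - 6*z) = (z^2 - 4*z - 32)/(z*(z + 6))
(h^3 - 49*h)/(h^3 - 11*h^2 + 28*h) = (h + 7)/(h - 4)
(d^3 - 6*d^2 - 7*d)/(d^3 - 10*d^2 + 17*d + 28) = d/(d - 4)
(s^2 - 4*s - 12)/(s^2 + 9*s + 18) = (s^2 - 4*s - 12)/(s^2 + 9*s + 18)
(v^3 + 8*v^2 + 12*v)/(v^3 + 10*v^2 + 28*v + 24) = v/(v + 2)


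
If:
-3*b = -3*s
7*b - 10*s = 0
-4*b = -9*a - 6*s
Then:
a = 0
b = 0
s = 0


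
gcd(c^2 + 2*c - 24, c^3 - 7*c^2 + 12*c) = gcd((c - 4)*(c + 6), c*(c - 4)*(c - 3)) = c - 4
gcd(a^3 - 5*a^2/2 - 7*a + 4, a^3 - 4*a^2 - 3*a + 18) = a + 2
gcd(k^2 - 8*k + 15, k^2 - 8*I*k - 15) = 1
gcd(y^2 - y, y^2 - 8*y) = y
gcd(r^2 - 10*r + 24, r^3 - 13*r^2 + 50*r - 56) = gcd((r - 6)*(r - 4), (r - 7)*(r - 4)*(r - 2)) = r - 4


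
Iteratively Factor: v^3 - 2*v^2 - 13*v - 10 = (v - 5)*(v^2 + 3*v + 2) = (v - 5)*(v + 2)*(v + 1)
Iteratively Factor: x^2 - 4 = (x + 2)*(x - 2)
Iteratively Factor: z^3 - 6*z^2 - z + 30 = (z - 3)*(z^2 - 3*z - 10) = (z - 5)*(z - 3)*(z + 2)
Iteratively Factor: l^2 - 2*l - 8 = (l + 2)*(l - 4)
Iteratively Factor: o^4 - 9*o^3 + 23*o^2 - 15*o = (o)*(o^3 - 9*o^2 + 23*o - 15) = o*(o - 5)*(o^2 - 4*o + 3) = o*(o - 5)*(o - 3)*(o - 1)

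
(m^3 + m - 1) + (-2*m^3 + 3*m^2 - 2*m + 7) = -m^3 + 3*m^2 - m + 6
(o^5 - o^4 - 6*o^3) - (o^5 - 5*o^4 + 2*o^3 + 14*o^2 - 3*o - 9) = 4*o^4 - 8*o^3 - 14*o^2 + 3*o + 9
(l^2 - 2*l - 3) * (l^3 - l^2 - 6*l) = l^5 - 3*l^4 - 7*l^3 + 15*l^2 + 18*l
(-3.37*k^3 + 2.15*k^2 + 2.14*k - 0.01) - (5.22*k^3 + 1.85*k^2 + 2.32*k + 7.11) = -8.59*k^3 + 0.3*k^2 - 0.18*k - 7.12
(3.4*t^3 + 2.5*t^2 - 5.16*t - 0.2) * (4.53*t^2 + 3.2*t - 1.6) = 15.402*t^5 + 22.205*t^4 - 20.8148*t^3 - 21.418*t^2 + 7.616*t + 0.32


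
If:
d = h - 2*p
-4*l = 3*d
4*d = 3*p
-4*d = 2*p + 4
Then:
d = -3/5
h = -11/5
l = 9/20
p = -4/5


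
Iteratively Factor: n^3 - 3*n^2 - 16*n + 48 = (n - 4)*(n^2 + n - 12) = (n - 4)*(n + 4)*(n - 3)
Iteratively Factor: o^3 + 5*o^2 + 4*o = (o + 1)*(o^2 + 4*o) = o*(o + 1)*(o + 4)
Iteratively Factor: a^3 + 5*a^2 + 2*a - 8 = (a + 2)*(a^2 + 3*a - 4) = (a + 2)*(a + 4)*(a - 1)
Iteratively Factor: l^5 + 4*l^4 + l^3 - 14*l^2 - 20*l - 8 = (l + 2)*(l^4 + 2*l^3 - 3*l^2 - 8*l - 4) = (l + 1)*(l + 2)*(l^3 + l^2 - 4*l - 4) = (l - 2)*(l + 1)*(l + 2)*(l^2 + 3*l + 2) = (l - 2)*(l + 1)*(l + 2)^2*(l + 1)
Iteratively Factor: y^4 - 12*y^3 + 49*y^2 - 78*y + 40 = (y - 5)*(y^3 - 7*y^2 + 14*y - 8) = (y - 5)*(y - 2)*(y^2 - 5*y + 4) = (y - 5)*(y - 2)*(y - 1)*(y - 4)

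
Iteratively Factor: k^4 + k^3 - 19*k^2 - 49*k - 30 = (k + 1)*(k^3 - 19*k - 30) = (k - 5)*(k + 1)*(k^2 + 5*k + 6) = (k - 5)*(k + 1)*(k + 2)*(k + 3)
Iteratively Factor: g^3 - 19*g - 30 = (g + 3)*(g^2 - 3*g - 10) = (g - 5)*(g + 3)*(g + 2)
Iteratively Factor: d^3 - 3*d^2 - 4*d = (d + 1)*(d^2 - 4*d) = (d - 4)*(d + 1)*(d)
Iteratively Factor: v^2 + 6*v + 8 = (v + 4)*(v + 2)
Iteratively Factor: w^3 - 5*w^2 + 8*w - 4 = (w - 1)*(w^2 - 4*w + 4) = (w - 2)*(w - 1)*(w - 2)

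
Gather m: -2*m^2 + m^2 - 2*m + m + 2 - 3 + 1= -m^2 - m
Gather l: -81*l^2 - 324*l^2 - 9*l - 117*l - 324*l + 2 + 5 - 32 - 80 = -405*l^2 - 450*l - 105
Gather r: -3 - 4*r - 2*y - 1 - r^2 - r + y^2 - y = -r^2 - 5*r + y^2 - 3*y - 4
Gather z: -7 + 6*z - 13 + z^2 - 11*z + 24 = z^2 - 5*z + 4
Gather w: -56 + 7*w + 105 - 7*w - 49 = 0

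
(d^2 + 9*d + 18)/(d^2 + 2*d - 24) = (d + 3)/(d - 4)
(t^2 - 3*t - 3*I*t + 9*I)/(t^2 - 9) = (t - 3*I)/(t + 3)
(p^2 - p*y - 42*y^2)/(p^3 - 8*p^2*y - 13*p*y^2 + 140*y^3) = (-p - 6*y)/(-p^2 + p*y + 20*y^2)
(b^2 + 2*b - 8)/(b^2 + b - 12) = (b - 2)/(b - 3)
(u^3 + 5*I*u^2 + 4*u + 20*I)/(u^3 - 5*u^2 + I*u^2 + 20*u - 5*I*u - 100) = (u^2 + 4)/(u^2 - u*(5 + 4*I) + 20*I)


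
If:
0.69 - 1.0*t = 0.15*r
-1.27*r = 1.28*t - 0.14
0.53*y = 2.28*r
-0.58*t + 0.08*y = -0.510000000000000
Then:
No Solution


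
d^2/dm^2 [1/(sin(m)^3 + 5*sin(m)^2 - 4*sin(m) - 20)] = (-9*sin(m)^6 - 55*sin(m)^5 - 80*sin(m)^4 - 40*sin(m)^3 - 290*sin(m)^2 + 80*sin(m) + 232)/(sin(m)^3 + 5*sin(m)^2 - 4*sin(m) - 20)^3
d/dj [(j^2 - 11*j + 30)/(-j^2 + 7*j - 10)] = -4/(j^2 - 4*j + 4)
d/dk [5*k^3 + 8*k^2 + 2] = k*(15*k + 16)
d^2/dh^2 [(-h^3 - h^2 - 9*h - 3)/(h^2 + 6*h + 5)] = 4*(-17*h^3 - 42*h^2 + 3*h + 76)/(h^6 + 18*h^5 + 123*h^4 + 396*h^3 + 615*h^2 + 450*h + 125)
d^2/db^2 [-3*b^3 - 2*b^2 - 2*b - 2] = -18*b - 4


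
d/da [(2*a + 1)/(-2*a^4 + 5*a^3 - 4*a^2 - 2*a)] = (12*a^4 - 12*a^3 - 7*a^2 + 8*a + 2)/(a^2*(4*a^6 - 20*a^5 + 41*a^4 - 32*a^3 - 4*a^2 + 16*a + 4))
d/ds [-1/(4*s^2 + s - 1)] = (8*s + 1)/(4*s^2 + s - 1)^2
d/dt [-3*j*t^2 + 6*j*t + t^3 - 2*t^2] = -6*j*t + 6*j + 3*t^2 - 4*t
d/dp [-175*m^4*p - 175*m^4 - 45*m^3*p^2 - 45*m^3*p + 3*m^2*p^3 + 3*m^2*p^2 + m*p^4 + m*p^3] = m*(-175*m^3 - 90*m^2*p - 45*m^2 + 9*m*p^2 + 6*m*p + 4*p^3 + 3*p^2)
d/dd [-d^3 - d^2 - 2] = d*(-3*d - 2)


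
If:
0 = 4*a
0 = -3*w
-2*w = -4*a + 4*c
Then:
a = 0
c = 0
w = 0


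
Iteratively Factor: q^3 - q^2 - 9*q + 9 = (q + 3)*(q^2 - 4*q + 3) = (q - 3)*(q + 3)*(q - 1)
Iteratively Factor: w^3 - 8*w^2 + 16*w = (w - 4)*(w^2 - 4*w) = w*(w - 4)*(w - 4)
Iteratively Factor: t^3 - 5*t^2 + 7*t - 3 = (t - 1)*(t^2 - 4*t + 3) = (t - 3)*(t - 1)*(t - 1)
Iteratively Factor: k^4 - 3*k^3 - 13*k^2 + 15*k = (k)*(k^3 - 3*k^2 - 13*k + 15) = k*(k - 5)*(k^2 + 2*k - 3) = k*(k - 5)*(k - 1)*(k + 3)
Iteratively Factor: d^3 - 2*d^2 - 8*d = (d - 4)*(d^2 + 2*d) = (d - 4)*(d + 2)*(d)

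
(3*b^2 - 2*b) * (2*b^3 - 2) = 6*b^5 - 4*b^4 - 6*b^2 + 4*b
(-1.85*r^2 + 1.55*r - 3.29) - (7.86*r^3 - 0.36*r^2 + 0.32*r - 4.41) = -7.86*r^3 - 1.49*r^2 + 1.23*r + 1.12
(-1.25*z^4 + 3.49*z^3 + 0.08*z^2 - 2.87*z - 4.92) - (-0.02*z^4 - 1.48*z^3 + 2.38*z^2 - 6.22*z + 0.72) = -1.23*z^4 + 4.97*z^3 - 2.3*z^2 + 3.35*z - 5.64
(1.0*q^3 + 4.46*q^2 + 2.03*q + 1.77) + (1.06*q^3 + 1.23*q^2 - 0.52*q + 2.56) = 2.06*q^3 + 5.69*q^2 + 1.51*q + 4.33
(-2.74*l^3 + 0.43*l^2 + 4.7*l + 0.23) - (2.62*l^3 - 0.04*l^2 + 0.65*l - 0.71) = -5.36*l^3 + 0.47*l^2 + 4.05*l + 0.94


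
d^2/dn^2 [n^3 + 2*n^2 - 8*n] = 6*n + 4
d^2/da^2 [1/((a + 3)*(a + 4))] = 2*((a + 3)^2 + (a + 3)*(a + 4) + (a + 4)^2)/((a + 3)^3*(a + 4)^3)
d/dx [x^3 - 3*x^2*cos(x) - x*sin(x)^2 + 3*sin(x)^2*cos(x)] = 3*x^2*sin(x) + 3*x^2 - x*sin(2*x) - 6*x*cos(x) - 3*sin(x)/4 + 9*sin(3*x)/4 + cos(2*x)/2 - 1/2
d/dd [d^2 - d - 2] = 2*d - 1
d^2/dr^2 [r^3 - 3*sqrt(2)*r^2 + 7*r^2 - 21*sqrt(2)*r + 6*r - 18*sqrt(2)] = 6*r - 6*sqrt(2) + 14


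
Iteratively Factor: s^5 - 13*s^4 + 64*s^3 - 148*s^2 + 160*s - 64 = (s - 4)*(s^4 - 9*s^3 + 28*s^2 - 36*s + 16) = (s - 4)^2*(s^3 - 5*s^2 + 8*s - 4) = (s - 4)^2*(s - 2)*(s^2 - 3*s + 2) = (s - 4)^2*(s - 2)*(s - 1)*(s - 2)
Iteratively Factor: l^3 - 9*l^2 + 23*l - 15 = (l - 5)*(l^2 - 4*l + 3) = (l - 5)*(l - 3)*(l - 1)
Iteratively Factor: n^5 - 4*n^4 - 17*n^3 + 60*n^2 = (n - 3)*(n^4 - n^3 - 20*n^2) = n*(n - 3)*(n^3 - n^2 - 20*n) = n^2*(n - 3)*(n^2 - n - 20) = n^2*(n - 3)*(n + 4)*(n - 5)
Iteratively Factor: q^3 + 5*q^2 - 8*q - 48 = (q + 4)*(q^2 + q - 12) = (q - 3)*(q + 4)*(q + 4)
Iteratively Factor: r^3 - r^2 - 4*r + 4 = (r - 1)*(r^2 - 4) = (r - 1)*(r + 2)*(r - 2)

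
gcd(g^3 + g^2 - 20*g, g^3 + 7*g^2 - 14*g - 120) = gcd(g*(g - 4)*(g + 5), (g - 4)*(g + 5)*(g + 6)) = g^2 + g - 20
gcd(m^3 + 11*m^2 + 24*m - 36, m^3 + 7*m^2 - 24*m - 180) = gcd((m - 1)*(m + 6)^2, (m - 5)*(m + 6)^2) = m^2 + 12*m + 36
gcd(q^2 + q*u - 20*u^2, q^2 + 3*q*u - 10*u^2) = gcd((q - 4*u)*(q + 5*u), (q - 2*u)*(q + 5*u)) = q + 5*u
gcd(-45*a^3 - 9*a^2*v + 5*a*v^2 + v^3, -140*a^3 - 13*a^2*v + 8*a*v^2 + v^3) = 5*a + v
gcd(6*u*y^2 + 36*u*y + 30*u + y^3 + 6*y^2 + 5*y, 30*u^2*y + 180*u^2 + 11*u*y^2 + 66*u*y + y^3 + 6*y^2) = 6*u + y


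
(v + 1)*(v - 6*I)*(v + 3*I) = v^3 + v^2 - 3*I*v^2 + 18*v - 3*I*v + 18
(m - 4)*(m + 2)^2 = m^3 - 12*m - 16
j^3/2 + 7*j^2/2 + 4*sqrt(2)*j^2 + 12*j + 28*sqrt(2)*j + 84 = (j/2 + sqrt(2))*(j + 7)*(j + 6*sqrt(2))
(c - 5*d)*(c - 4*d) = c^2 - 9*c*d + 20*d^2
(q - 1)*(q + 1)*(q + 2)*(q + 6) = q^4 + 8*q^3 + 11*q^2 - 8*q - 12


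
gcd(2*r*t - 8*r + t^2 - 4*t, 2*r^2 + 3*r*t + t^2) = 2*r + t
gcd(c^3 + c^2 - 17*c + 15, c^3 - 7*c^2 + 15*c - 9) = c^2 - 4*c + 3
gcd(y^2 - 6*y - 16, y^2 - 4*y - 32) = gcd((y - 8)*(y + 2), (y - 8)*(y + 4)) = y - 8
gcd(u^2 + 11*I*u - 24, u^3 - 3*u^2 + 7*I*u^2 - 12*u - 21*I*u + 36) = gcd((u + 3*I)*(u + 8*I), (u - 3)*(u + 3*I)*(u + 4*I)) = u + 3*I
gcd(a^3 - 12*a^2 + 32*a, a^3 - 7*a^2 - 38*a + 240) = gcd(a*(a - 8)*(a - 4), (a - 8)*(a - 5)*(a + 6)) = a - 8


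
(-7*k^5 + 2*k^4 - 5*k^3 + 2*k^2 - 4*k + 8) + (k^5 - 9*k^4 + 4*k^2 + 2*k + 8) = -6*k^5 - 7*k^4 - 5*k^3 + 6*k^2 - 2*k + 16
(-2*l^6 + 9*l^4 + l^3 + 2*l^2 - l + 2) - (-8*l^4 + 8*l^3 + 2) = -2*l^6 + 17*l^4 - 7*l^3 + 2*l^2 - l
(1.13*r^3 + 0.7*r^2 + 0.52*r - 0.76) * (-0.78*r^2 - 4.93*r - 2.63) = -0.8814*r^5 - 6.1169*r^4 - 6.8285*r^3 - 3.8118*r^2 + 2.3792*r + 1.9988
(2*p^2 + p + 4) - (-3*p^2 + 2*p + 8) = 5*p^2 - p - 4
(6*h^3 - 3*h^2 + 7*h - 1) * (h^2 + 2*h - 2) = 6*h^5 + 9*h^4 - 11*h^3 + 19*h^2 - 16*h + 2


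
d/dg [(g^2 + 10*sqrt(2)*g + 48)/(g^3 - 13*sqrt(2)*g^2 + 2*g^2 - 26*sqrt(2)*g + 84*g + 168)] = (2*(g + 5*sqrt(2))*(g^3 - 13*sqrt(2)*g^2 + 2*g^2 - 26*sqrt(2)*g + 84*g + 168) - (g^2 + 10*sqrt(2)*g + 48)*(3*g^2 - 26*sqrt(2)*g + 4*g - 26*sqrt(2) + 84))/(g^3 - 13*sqrt(2)*g^2 + 2*g^2 - 26*sqrt(2)*g + 84*g + 168)^2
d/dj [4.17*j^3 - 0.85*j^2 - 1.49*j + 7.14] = 12.51*j^2 - 1.7*j - 1.49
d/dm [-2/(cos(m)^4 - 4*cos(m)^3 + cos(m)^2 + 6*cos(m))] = 4*(-2*cos(m)^3 + 6*cos(m)^2 - cos(m) - 3)*sin(m)/((cos(m)^3 - 4*cos(m)^2 + cos(m) + 6)^2*cos(m)^2)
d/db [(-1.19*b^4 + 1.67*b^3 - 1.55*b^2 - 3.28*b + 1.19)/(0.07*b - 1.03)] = (-0.2499*b^4 + 5.1366*b^3 - 5.2688*b^2 + 3.193*b + 3.2951)/(0.0049*b^2 - 0.1442*b + 1.0609)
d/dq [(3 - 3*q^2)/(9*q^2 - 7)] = -12*q/(9*q^2 - 7)^2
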